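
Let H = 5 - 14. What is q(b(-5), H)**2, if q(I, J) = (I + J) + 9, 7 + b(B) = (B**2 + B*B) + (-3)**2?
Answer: 2704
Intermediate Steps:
b(B) = 2 + 2*B**2 (b(B) = -7 + ((B**2 + B*B) + (-3)**2) = -7 + ((B**2 + B**2) + 9) = -7 + (2*B**2 + 9) = -7 + (9 + 2*B**2) = 2 + 2*B**2)
H = -9
q(I, J) = 9 + I + J
q(b(-5), H)**2 = (9 + (2 + 2*(-5)**2) - 9)**2 = (9 + (2 + 2*25) - 9)**2 = (9 + (2 + 50) - 9)**2 = (9 + 52 - 9)**2 = 52**2 = 2704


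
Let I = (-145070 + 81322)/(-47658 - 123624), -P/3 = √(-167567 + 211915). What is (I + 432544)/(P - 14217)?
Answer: -175549300887142/5758613800479 + 74087065156*√11087/5758613800479 ≈ -29.130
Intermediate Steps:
P = -6*√11087 (P = -3*√(-167567 + 211915) = -6*√11087 ≈ -631.77)
I = 31874/85641 (I = -63748/(-171282) = -63748*(-1/171282) = 31874/85641 ≈ 0.37218)
(I + 432544)/(P - 14217) = (31874/85641 + 432544)/(-6*√11087 - 14217) = 37043532578/(85641*(-14217 - 6*√11087))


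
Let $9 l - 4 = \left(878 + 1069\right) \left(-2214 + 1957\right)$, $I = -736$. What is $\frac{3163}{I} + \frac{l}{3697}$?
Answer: $- \frac{473518499}{24488928} \approx -19.336$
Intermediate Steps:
$l = - \frac{500375}{9}$ ($l = \frac{4}{9} + \frac{\left(878 + 1069\right) \left(-2214 + 1957\right)}{9} = \frac{4}{9} + \frac{1947 \left(-257\right)}{9} = \frac{4}{9} + \frac{1}{9} \left(-500379\right) = \frac{4}{9} - \frac{166793}{3} = - \frac{500375}{9} \approx -55597.0$)
$\frac{3163}{I} + \frac{l}{3697} = \frac{3163}{-736} - \frac{500375}{9 \cdot 3697} = 3163 \left(- \frac{1}{736}\right) - \frac{500375}{33273} = - \frac{3163}{736} - \frac{500375}{33273} = - \frac{473518499}{24488928}$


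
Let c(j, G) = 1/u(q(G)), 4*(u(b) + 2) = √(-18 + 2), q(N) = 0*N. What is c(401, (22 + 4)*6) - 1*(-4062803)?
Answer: 20314013/5 - I/5 ≈ 4.0628e+6 - 0.2*I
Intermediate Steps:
q(N) = 0
u(b) = -2 + I (u(b) = -2 + √(-18 + 2)/4 = -2 + √(-16)/4 = -2 + (4*I)/4 = -2 + I)
c(j, G) = (-2 - I)/5 (c(j, G) = 1/(-2 + I) = (-2 - I)/5)
c(401, (22 + 4)*6) - 1*(-4062803) = (-⅖ - I/5) - 1*(-4062803) = (-⅖ - I/5) + 4062803 = 20314013/5 - I/5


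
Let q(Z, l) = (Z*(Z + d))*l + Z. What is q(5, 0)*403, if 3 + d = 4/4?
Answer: 2015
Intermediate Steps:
d = -2 (d = -3 + 4/4 = -3 + 4*(1/4) = -3 + 1 = -2)
q(Z, l) = Z + Z*l*(-2 + Z) (q(Z, l) = (Z*(Z - 2))*l + Z = (Z*(-2 + Z))*l + Z = Z*l*(-2 + Z) + Z = Z + Z*l*(-2 + Z))
q(5, 0)*403 = (5*(1 - 2*0 + 5*0))*403 = (5*(1 + 0 + 0))*403 = (5*1)*403 = 5*403 = 2015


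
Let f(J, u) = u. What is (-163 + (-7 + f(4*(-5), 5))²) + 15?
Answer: -144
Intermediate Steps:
(-163 + (-7 + f(4*(-5), 5))²) + 15 = (-163 + (-7 + 5)²) + 15 = (-163 + (-2)²) + 15 = (-163 + 4) + 15 = -159 + 15 = -144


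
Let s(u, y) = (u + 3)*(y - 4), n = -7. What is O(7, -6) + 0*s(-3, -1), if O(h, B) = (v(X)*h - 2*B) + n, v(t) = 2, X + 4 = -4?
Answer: 19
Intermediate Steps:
X = -8 (X = -4 - 4 = -8)
O(h, B) = -7 - 2*B + 2*h (O(h, B) = (2*h - 2*B) - 7 = (-2*B + 2*h) - 7 = -7 - 2*B + 2*h)
s(u, y) = (-4 + y)*(3 + u) (s(u, y) = (3 + u)*(-4 + y) = (-4 + y)*(3 + u))
O(7, -6) + 0*s(-3, -1) = (-7 - 2*(-6) + 2*7) + 0*(-12 - 4*(-3) + 3*(-1) - 3*(-1)) = (-7 + 12 + 14) + 0*(-12 + 12 - 3 + 3) = 19 + 0*0 = 19 + 0 = 19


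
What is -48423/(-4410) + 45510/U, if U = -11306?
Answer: 57795223/8309910 ≈ 6.9550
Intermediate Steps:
-48423/(-4410) + 45510/U = -48423/(-4410) + 45510/(-11306) = -48423*(-1/4410) + 45510*(-1/11306) = 16141/1470 - 22755/5653 = 57795223/8309910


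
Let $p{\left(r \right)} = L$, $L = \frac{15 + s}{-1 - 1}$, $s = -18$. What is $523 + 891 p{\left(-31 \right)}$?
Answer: $\frac{3719}{2} \approx 1859.5$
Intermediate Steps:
$L = \frac{3}{2}$ ($L = \frac{15 - 18}{-1 - 1} = - \frac{3}{-2} = \left(-3\right) \left(- \frac{1}{2}\right) = \frac{3}{2} \approx 1.5$)
$p{\left(r \right)} = \frac{3}{2}$
$523 + 891 p{\left(-31 \right)} = 523 + 891 \cdot \frac{3}{2} = 523 + \frac{2673}{2} = \frac{3719}{2}$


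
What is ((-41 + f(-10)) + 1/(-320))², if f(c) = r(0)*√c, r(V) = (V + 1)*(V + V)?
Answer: 172160641/102400 ≈ 1681.3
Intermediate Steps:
r(V) = 2*V*(1 + V) (r(V) = (1 + V)*(2*V) = 2*V*(1 + V))
f(c) = 0 (f(c) = (2*0*(1 + 0))*√c = (2*0*1)*√c = 0*√c = 0)
((-41 + f(-10)) + 1/(-320))² = ((-41 + 0) + 1/(-320))² = (-41 - 1/320)² = (-13121/320)² = 172160641/102400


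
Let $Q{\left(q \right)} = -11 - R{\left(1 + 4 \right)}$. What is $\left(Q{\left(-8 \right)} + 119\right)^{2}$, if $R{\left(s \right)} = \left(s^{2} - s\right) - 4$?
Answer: $8464$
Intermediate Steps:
$R{\left(s \right)} = -4 + s^{2} - s$
$Q{\left(q \right)} = -27$ ($Q{\left(q \right)} = -11 - \left(-4 + \left(1 + 4\right)^{2} - \left(1 + 4\right)\right) = -11 - \left(-4 + 5^{2} - 5\right) = -11 - \left(-4 + 25 - 5\right) = -11 - 16 = -27$)
$\left(Q{\left(-8 \right)} + 119\right)^{2} = \left(-27 + 119\right)^{2} = 92^{2} = 8464$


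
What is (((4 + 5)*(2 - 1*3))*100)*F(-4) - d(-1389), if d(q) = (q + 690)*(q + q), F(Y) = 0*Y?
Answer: -1941822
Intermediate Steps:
F(Y) = 0
d(q) = 2*q*(690 + q) (d(q) = (690 + q)*(2*q) = 2*q*(690 + q))
(((4 + 5)*(2 - 1*3))*100)*F(-4) - d(-1389) = (((4 + 5)*(2 - 1*3))*100)*0 - 2*(-1389)*(690 - 1389) = ((9*(2 - 3))*100)*0 - 2*(-1389)*(-699) = ((9*(-1))*100)*0 - 1*1941822 = -9*100*0 - 1941822 = -900*0 - 1941822 = 0 - 1941822 = -1941822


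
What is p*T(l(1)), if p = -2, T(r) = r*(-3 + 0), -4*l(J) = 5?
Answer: -15/2 ≈ -7.5000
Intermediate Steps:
l(J) = -5/4 (l(J) = -¼*5 = -5/4)
T(r) = -3*r (T(r) = r*(-3) = -3*r)
p*T(l(1)) = -(-6)*(-5)/4 = -2*15/4 = -15/2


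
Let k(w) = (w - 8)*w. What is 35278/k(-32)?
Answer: 17639/640 ≈ 27.561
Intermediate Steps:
k(w) = w*(-8 + w) (k(w) = (-8 + w)*w = w*(-8 + w))
35278/k(-32) = 35278/((-32*(-8 - 32))) = 35278/((-32*(-40))) = 35278/1280 = 35278*(1/1280) = 17639/640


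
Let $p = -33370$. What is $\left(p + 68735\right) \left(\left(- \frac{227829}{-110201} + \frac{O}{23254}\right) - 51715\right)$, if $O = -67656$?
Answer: $- \frac{621103055039750}{339599} \approx -1.8289 \cdot 10^{9}$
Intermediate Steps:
$\left(p + 68735\right) \left(\left(- \frac{227829}{-110201} + \frac{O}{23254}\right) - 51715\right) = \left(-33370 + 68735\right) \left(\left(- \frac{227829}{-110201} - \frac{67656}{23254}\right) - 51715\right) = 35365 \left(\left(\left(-227829\right) \left(- \frac{1}{110201}\right) - \frac{33828}{11627}\right) - 51715\right) = 35365 \left(\left(\frac{32547}{15743} - \frac{33828}{11627}\right) - 51715\right) = 35365 \left(- \frac{3145515}{3735589} - 51715\right) = 35365 \left(- \frac{193189130650}{3735589}\right) = - \frac{621103055039750}{339599}$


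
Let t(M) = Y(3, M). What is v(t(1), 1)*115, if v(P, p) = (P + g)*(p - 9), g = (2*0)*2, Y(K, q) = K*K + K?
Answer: -11040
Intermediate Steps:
Y(K, q) = K + K² (Y(K, q) = K² + K = K + K²)
g = 0 (g = 0*2 = 0)
t(M) = 12 (t(M) = 3*(1 + 3) = 3*4 = 12)
v(P, p) = P*(-9 + p) (v(P, p) = (P + 0)*(p - 9) = P*(-9 + p))
v(t(1), 1)*115 = (12*(-9 + 1))*115 = (12*(-8))*115 = -96*115 = -11040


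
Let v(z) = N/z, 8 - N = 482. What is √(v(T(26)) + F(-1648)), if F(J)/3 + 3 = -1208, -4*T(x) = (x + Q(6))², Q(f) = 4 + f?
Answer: I*√1176618/18 ≈ 60.262*I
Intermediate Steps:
T(x) = -(10 + x)²/4 (T(x) = -(x + (4 + 6))²/4 = -(x + 10)²/4 = -(10 + x)²/4)
F(J) = -3633 (F(J) = -9 + 3*(-1208) = -9 - 3624 = -3633)
N = -474 (N = 8 - 1*482 = 8 - 482 = -474)
v(z) = -474/z
√(v(T(26)) + F(-1648)) = √(-474*(-4/(10 + 26)²) - 3633) = √(-474/((-¼*36²)) - 3633) = √(-474/((-¼*1296)) - 3633) = √(-474/(-324) - 3633) = √(-474*(-1/324) - 3633) = √(79/54 - 3633) = √(-196103/54) = I*√1176618/18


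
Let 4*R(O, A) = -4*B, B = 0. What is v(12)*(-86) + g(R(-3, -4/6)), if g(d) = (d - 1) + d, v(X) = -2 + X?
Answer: -861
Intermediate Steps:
R(O, A) = 0 (R(O, A) = (-4*0)/4 = (¼)*0 = 0)
g(d) = -1 + 2*d (g(d) = (-1 + d) + d = -1 + 2*d)
v(12)*(-86) + g(R(-3, -4/6)) = (-2 + 12)*(-86) + (-1 + 2*0) = 10*(-86) + (-1 + 0) = -860 - 1 = -861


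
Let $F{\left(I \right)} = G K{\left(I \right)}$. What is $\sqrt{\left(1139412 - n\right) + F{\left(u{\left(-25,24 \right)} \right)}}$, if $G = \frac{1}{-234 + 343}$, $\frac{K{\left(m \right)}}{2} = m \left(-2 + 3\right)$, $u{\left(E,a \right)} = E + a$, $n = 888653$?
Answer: $\frac{\sqrt{2979267461}}{109} \approx 500.76$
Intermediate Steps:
$K{\left(m \right)} = 2 m$ ($K{\left(m \right)} = 2 m \left(-2 + 3\right) = 2 m 1 = 2 m$)
$G = \frac{1}{109} \approx 0.0091743$
$F{\left(I \right)} = \frac{2 I}{109}$
$\sqrt{\left(1139412 - n\right) + F{\left(u{\left(-25,24 \right)} \right)}} = \sqrt{\left(1139412 - 888653\right) + \frac{2 \left(-25 + 24\right)}{109}} = \sqrt{\left(1139412 - 888653\right) + \frac{2}{109} \left(-1\right)} = \sqrt{250759 - \frac{2}{109}} = \sqrt{\frac{27332729}{109}} = \frac{\sqrt{2979267461}}{109}$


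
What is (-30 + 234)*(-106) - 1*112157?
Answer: -133781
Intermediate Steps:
(-30 + 234)*(-106) - 1*112157 = 204*(-106) - 112157 = -21624 - 112157 = -133781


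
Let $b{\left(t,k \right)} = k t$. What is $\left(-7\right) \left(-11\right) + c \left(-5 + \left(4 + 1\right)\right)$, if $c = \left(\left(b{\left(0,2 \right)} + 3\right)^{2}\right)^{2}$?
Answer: $77$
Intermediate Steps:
$c = 81$ ($c = \left(\left(2 \cdot 0 + 3\right)^{2}\right)^{2} = \left(\left(0 + 3\right)^{2}\right)^{2} = \left(3^{2}\right)^{2} = 9^{2} = 81$)
$\left(-7\right) \left(-11\right) + c \left(-5 + \left(4 + 1\right)\right) = \left(-7\right) \left(-11\right) + 81 \left(-5 + \left(4 + 1\right)\right) = 77 + 81 \left(-5 + 5\right) = 77 + 81 \cdot 0 = 77 + 0 = 77$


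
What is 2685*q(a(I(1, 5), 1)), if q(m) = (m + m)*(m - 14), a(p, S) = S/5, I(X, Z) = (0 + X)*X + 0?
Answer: -74106/5 ≈ -14821.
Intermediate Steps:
I(X, Z) = X**2 (I(X, Z) = X*X + 0 = X**2 + 0 = X**2)
a(p, S) = S/5 (a(p, S) = S*(1/5) = S/5)
q(m) = 2*m*(-14 + m) (q(m) = (2*m)*(-14 + m) = 2*m*(-14 + m))
2685*q(a(I(1, 5), 1)) = 2685*(2*((1/5)*1)*(-14 + (1/5)*1)) = 2685*(2*(1/5)*(-14 + 1/5)) = 2685*(2*(1/5)*(-69/5)) = 2685*(-138/25) = -74106/5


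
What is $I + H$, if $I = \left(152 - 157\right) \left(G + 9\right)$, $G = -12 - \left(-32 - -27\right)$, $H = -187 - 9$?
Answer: $-206$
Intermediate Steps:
$H = -196$ ($H = -187 - 9 = -196$)
$G = -7$ ($G = -12 - \left(-32 + 27\right) = -12 - -5 = -12 + 5 = -7$)
$I = -10$ ($I = \left(152 - 157\right) \left(-7 + 9\right) = \left(-5\right) 2 = -10$)
$I + H = -10 - 196 = -206$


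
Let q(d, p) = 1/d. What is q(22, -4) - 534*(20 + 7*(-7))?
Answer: 340693/22 ≈ 15486.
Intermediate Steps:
q(22, -4) - 534*(20 + 7*(-7)) = 1/22 - 534*(20 + 7*(-7)) = 1/22 - 534*(20 - 49) = 1/22 - 534*(-29) = 1/22 + 15486 = 340693/22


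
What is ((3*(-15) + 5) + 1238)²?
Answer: 1435204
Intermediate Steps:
((3*(-15) + 5) + 1238)² = ((-45 + 5) + 1238)² = (-40 + 1238)² = 1198² = 1435204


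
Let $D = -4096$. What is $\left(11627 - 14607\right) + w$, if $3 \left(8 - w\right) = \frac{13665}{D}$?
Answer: $- \frac{12168757}{4096} \approx -2970.9$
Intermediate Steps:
$w = \frac{37323}{4096}$ ($w = 8 - \frac{13665 \frac{1}{-4096}}{3} = 8 - \frac{13665 \left(- \frac{1}{4096}\right)}{3} = 8 - - \frac{4555}{4096} = 8 + \frac{4555}{4096} = \frac{37323}{4096} \approx 9.1121$)
$\left(11627 - 14607\right) + w = \left(11627 - 14607\right) + \frac{37323}{4096} = -2980 + \frac{37323}{4096} = - \frac{12168757}{4096}$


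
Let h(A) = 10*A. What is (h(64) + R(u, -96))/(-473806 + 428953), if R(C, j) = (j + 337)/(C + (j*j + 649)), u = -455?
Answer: -2007547/140688910 ≈ -0.014269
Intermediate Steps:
R(C, j) = (337 + j)/(649 + C + j**2) (R(C, j) = (337 + j)/(C + (j**2 + 649)) = (337 + j)/(C + (649 + j**2)) = (337 + j)/(649 + C + j**2))
(h(64) + R(u, -96))/(-473806 + 428953) = (10*64 + (337 - 96)/(649 - 455 + (-96)**2))/(-473806 + 428953) = (640 + 241/(649 - 455 + 9216))/(-44853) = (640 + 241/9410)*(-1/44853) = (6022641/9410)*(-1/44853) = -2007547/140688910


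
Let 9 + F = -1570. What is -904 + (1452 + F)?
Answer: -1031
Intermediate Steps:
F = -1579 (F = -9 - 1570 = -1579)
-904 + (1452 + F) = -904 + (1452 - 1579) = -904 - 127 = -1031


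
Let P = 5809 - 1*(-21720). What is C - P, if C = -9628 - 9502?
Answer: -46659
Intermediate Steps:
P = 27529 (P = 5809 + 21720 = 27529)
C = -19130
C - P = -19130 - 1*27529 = -19130 - 27529 = -46659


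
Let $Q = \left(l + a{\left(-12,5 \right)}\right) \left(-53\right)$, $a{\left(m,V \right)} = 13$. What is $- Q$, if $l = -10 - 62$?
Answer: $-3127$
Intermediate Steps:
$l = -72$ ($l = -10 - 62 = -72$)
$Q = 3127$ ($Q = \left(-72 + 13\right) \left(-53\right) = \left(-59\right) \left(-53\right) = 3127$)
$- Q = \left(-1\right) 3127 = -3127$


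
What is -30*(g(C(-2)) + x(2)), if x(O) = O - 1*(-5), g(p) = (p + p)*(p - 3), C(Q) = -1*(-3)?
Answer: -210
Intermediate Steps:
C(Q) = 3
g(p) = 2*p*(-3 + p) (g(p) = (2*p)*(-3 + p) = 2*p*(-3 + p))
x(O) = 5 + O (x(O) = O + 5 = 5 + O)
-30*(g(C(-2)) + x(2)) = -30*(2*3*(-3 + 3) + (5 + 2)) = -30*(2*3*0 + 7) = -30*(0 + 7) = -30*7 = -210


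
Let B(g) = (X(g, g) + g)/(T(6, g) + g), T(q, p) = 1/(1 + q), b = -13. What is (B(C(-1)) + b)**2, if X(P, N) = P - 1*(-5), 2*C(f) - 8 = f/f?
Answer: 421201/4225 ≈ 99.693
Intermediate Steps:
C(f) = 9/2 (C(f) = 4 + (f/f)/2 = 4 + (1/2)*1 = 4 + 1/2 = 9/2)
X(P, N) = 5 + P (X(P, N) = P + 5 = 5 + P)
B(g) = (5 + 2*g)/(1/7 + g) (B(g) = ((5 + g) + g)/(1/(1 + 6) + g) = (5 + 2*g)/(1/7 + g))
(B(C(-1)) + b)**2 = (7*(5 + 2*(9/2))/(1 + 7*(9/2)) - 13)**2 = (7*(5 + 9)/(1 + 63/2) - 13)**2 = (7*14/(65/2) - 13)**2 = (7*(2/65)*14 - 13)**2 = (196/65 - 13)**2 = (-649/65)**2 = 421201/4225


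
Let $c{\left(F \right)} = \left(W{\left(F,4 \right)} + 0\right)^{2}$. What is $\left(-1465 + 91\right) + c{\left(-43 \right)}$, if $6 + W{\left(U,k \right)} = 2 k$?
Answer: $-1370$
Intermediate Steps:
$W{\left(U,k \right)} = -6 + 2 k$
$c{\left(F \right)} = 4$ ($c{\left(F \right)} = \left(\left(-6 + 2 \cdot 4\right) + 0\right)^{2} = \left(\left(-6 + 8\right) + 0\right)^{2} = \left(2 + 0\right)^{2} = 2^{2} = 4$)
$\left(-1465 + 91\right) + c{\left(-43 \right)} = \left(-1465 + 91\right) + 4 = -1374 + 4 = -1370$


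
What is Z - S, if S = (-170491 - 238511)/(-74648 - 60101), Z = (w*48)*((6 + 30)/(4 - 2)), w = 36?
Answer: 4190823894/134749 ≈ 31101.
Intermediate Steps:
Z = 31104 (Z = (36*48)*((6 + 30)/(4 - 2)) = 1728*(36/2) = 1728*(36*(½)) = 1728*18 = 31104)
S = 409002/134749 (S = -409002/(-134749) = -409002*(-1/134749) = 409002/134749 ≈ 3.0353)
Z - S = 31104 - 1*409002/134749 = 31104 - 409002/134749 = 4190823894/134749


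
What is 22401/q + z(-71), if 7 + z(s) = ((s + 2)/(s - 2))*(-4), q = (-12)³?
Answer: -332801/14016 ≈ -23.744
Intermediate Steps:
q = -1728
z(s) = -7 - 4*(2 + s)/(-2 + s) (z(s) = -7 + ((s + 2)/(s - 2))*(-4) = -7 + ((2 + s)/(-2 + s))*(-4) = -7 - 4*(2 + s)/(-2 + s))
22401/q + z(-71) = 22401/(-1728) + (6 - 11*(-71))/(-2 - 71) = 22401*(-1/1728) + (6 + 781)/(-73) = -2489/192 - 1/73*787 = -2489/192 - 787/73 = -332801/14016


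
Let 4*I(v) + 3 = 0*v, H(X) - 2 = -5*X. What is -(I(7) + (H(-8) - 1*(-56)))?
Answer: -389/4 ≈ -97.250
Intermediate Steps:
H(X) = 2 - 5*X
I(v) = -¾ (I(v) = -¾ + (0*v)/4 = -¾ + (¼)*0 = -¾ + 0 = -¾)
-(I(7) + (H(-8) - 1*(-56))) = -(-¾ + ((2 - 5*(-8)) - 1*(-56))) = -(-¾ + ((2 + 40) + 56)) = -(-¾ + (42 + 56)) = -(-¾ + 98) = -1*389/4 = -389/4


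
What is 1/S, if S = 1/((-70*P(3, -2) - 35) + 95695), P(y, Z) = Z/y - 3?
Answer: 287750/3 ≈ 95917.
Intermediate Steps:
P(y, Z) = -3 + Z/y
S = 3/287750 (S = 1/((-70*(-3 - 2/3) - 35) + 95695) = 1/((-70*(-3 - 2*⅓) - 35) + 95695) = 1/((-70*(-3 - ⅔) - 35) + 95695) = 1/((-70*(-11/3) - 35) + 95695) = 1/((770/3 - 35) + 95695) = 1/(665/3 + 95695) = 1/(287750/3) = 3/287750 ≈ 1.0426e-5)
1/S = 1/(3/287750) = 287750/3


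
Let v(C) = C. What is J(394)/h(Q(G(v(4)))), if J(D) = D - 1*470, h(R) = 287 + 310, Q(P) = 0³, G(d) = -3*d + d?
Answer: -76/597 ≈ -0.12730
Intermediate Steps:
G(d) = -2*d
Q(P) = 0
h(R) = 597
J(D) = -470 + D (J(D) = D - 470 = -470 + D)
J(394)/h(Q(G(v(4)))) = (-470 + 394)/597 = -76*1/597 = -76/597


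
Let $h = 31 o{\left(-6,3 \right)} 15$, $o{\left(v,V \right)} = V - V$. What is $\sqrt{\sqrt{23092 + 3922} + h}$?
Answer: $\sqrt[4]{27014} \approx 12.82$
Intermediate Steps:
$o{\left(v,V \right)} = 0$
$h = 0$ ($h = 31 \cdot 0 \cdot 15 = 0 \cdot 15 = 0$)
$\sqrt{\sqrt{23092 + 3922} + h} = \sqrt{\sqrt{23092 + 3922} + 0} = \sqrt{\sqrt{27014} + 0} = \sqrt{\sqrt{27014}} = \sqrt[4]{27014}$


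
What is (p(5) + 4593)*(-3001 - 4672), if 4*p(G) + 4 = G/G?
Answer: -140945337/4 ≈ -3.5236e+7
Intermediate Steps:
p(G) = -¾ (p(G) = -1 + (G/G)/4 = -1 + (¼)*1 = -1 + ¼ = -¾)
(p(5) + 4593)*(-3001 - 4672) = (-¾ + 4593)*(-3001 - 4672) = (18369/4)*(-7673) = -140945337/4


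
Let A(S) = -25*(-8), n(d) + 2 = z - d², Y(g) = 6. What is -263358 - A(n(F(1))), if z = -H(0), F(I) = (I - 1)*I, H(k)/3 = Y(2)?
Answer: -263558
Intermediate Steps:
H(k) = 18 (H(k) = 3*6 = 18)
F(I) = I*(-1 + I) (F(I) = (-1 + I)*I = I*(-1 + I))
z = -18 (z = -1*18 = -18)
n(d) = -20 - d² (n(d) = -2 + (-18 - d²) = -20 - d²)
A(S) = 200
-263358 - A(n(F(1))) = -263358 - 1*200 = -263358 - 200 = -263558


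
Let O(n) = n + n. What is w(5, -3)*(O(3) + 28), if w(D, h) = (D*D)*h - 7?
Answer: -2788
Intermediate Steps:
O(n) = 2*n
w(D, h) = -7 + h*D² (w(D, h) = D²*h - 7 = h*D² - 7 = -7 + h*D²)
w(5, -3)*(O(3) + 28) = (-7 - 3*5²)*(2*3 + 28) = (-7 - 3*25)*(6 + 28) = (-7 - 75)*34 = -82*34 = -2788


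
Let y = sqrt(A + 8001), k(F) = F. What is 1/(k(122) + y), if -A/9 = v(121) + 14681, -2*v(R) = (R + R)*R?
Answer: 122/7243 - 3*sqrt(849)/7243 ≈ 0.0047753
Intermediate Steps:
v(R) = -R**2 (v(R) = -(R + R)*R/2 = -2*R*R/2 = -R**2)
A = -360 (A = -9*(-1*121**2 + 14681) = -9*(-1*14641 + 14681) = -9*(-14641 + 14681) = -9*40 = -360)
y = 3*sqrt(849) (y = sqrt(-360 + 8001) = sqrt(7641) = 3*sqrt(849) ≈ 87.413)
1/(k(122) + y) = 1/(122 + 3*sqrt(849))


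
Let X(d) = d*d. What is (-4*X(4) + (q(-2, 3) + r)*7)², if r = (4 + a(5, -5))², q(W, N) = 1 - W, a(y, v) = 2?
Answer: 43681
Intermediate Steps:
r = 36 (r = (4 + 2)² = 6² = 36)
X(d) = d²
(-4*X(4) + (q(-2, 3) + r)*7)² = (-4*4² + ((1 - 1*(-2)) + 36)*7)² = (-4*16 + ((1 + 2) + 36)*7)² = (-64 + (3 + 36)*7)² = (-64 + 39*7)² = (-64 + 273)² = 209² = 43681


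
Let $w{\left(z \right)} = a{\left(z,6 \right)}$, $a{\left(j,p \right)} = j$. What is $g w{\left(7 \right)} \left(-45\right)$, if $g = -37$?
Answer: $11655$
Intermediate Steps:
$w{\left(z \right)} = z$
$g w{\left(7 \right)} \left(-45\right) = \left(-37\right) 7 \left(-45\right) = \left(-259\right) \left(-45\right) = 11655$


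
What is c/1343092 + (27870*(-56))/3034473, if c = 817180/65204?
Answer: -11389794055532235/22145323689273772 ≈ -0.51432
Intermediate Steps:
c = 204295/16301 (c = 817180*(1/65204) = 204295/16301 ≈ 12.533)
c/1343092 + (27870*(-56))/3034473 = (204295/16301)/1343092 + (27870*(-56))/3034473 = (204295/16301)*(1/1343092) - 1560720*1/3034473 = 204295/21893742692 - 520240/1011491 = -11389794055532235/22145323689273772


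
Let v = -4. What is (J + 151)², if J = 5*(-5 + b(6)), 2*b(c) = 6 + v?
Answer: 17161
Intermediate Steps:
b(c) = 1 (b(c) = (6 - 4)/2 = (½)*2 = 1)
J = -20 (J = 5*(-5 + 1) = 5*(-4) = -20)
(J + 151)² = (-20 + 151)² = 131² = 17161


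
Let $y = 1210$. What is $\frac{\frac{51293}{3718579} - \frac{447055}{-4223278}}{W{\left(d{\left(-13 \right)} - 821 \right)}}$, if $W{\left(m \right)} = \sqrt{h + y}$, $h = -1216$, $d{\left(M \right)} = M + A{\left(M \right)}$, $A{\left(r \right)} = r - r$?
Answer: $- \frac{626344644433 i \sqrt{6}}{31409185763924} \approx - 0.048846 i$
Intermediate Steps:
$A{\left(r \right)} = 0$
$d{\left(M \right)} = M$ ($d{\left(M \right)} = M + 0 = M$)
$W{\left(m \right)} = i \sqrt{6}$ ($W{\left(m \right)} = \sqrt{-1216 + 1210} = \sqrt{-6} = i \sqrt{6}$)
$\frac{\frac{51293}{3718579} - \frac{447055}{-4223278}}{W{\left(d{\left(-13 \right)} - 821 \right)}} = \frac{\frac{51293}{3718579} - \frac{447055}{-4223278}}{i \sqrt{6}} = \left(51293 \cdot \frac{1}{3718579} - - \frac{447055}{4223278}\right) \left(- \frac{i \sqrt{6}}{6}\right) = \left(\frac{51293}{3718579} + \frac{447055}{4223278}\right) \left(- \frac{i \sqrt{6}}{6}\right) = \frac{1879033933299 \left(- \frac{i \sqrt{6}}{6}\right)}{15704592881962} = - \frac{626344644433 i \sqrt{6}}{31409185763924}$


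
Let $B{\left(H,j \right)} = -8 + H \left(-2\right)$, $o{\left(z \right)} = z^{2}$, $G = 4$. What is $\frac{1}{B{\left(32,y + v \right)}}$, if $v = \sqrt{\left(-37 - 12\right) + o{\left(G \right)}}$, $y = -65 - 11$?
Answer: $- \frac{1}{72} \approx -0.013889$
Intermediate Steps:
$y = -76$ ($y = -65 - 11 = -76$)
$v = i \sqrt{33}$ ($v = \sqrt{\left(-37 - 12\right) + 4^{2}} = \sqrt{\left(-37 - 12\right) + 16} = \sqrt{-49 + 16} = \sqrt{-33} = i \sqrt{33} \approx 5.7446 i$)
$B{\left(H,j \right)} = -8 - 2 H$
$\frac{1}{B{\left(32,y + v \right)}} = \frac{1}{-8 - 64} = \frac{1}{-72} = - \frac{1}{72}$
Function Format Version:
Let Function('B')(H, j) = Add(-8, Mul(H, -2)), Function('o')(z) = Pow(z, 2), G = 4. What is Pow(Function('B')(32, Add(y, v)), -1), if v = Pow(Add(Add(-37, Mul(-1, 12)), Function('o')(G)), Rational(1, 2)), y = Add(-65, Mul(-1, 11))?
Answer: Rational(-1, 72) ≈ -0.013889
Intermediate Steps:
y = -76 (y = Add(-65, -11) = -76)
v = Mul(I, Pow(33, Rational(1, 2))) (v = Pow(Add(Add(-37, Mul(-1, 12)), Pow(4, 2)), Rational(1, 2)) = Pow(Add(Add(-37, -12), 16), Rational(1, 2)) = Pow(Add(-49, 16), Rational(1, 2)) = Pow(-33, Rational(1, 2)) = Mul(I, Pow(33, Rational(1, 2))) ≈ Mul(5.7446, I))
Function('B')(H, j) = Add(-8, Mul(-2, H))
Pow(Function('B')(32, Add(y, v)), -1) = Pow(Add(-8, Mul(-2, 32)), -1) = Pow(Add(-8, -64), -1) = Pow(-72, -1) = Rational(-1, 72)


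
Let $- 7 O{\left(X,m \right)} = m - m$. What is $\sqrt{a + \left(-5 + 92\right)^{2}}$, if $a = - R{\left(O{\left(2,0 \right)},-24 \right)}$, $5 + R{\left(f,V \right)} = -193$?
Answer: $3 \sqrt{863} \approx 88.131$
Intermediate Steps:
$O{\left(X,m \right)} = 0$ ($O{\left(X,m \right)} = - \frac{m - m}{7} = \left(- \frac{1}{7}\right) 0 = 0$)
$R{\left(f,V \right)} = -198$ ($R{\left(f,V \right)} = -5 - 193 = -198$)
$a = 198$ ($a = \left(-1\right) \left(-198\right) = 198$)
$\sqrt{a + \left(-5 + 92\right)^{2}} = \sqrt{198 + \left(-5 + 92\right)^{2}} = \sqrt{198 + 87^{2}} = \sqrt{198 + 7569} = \sqrt{7767} = 3 \sqrt{863}$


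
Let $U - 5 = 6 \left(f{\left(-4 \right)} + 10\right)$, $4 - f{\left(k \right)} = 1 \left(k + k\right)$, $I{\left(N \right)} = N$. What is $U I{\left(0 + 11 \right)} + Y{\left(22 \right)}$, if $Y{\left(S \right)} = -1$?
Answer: $1506$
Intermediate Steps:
$f{\left(k \right)} = 4 - 2 k$ ($f{\left(k \right)} = 4 - 1 \left(k + k\right) = 4 - 1 \cdot 2 k = 4 - 2 k$)
$U = 137$ ($U = 5 + 6 \left(\left(4 - -8\right) + 10\right) = 5 + 6 \left(\left(4 + 8\right) + 10\right) = 5 + 6 \left(12 + 10\right) = 5 + 6 \cdot 22 = 5 + 132 = 137$)
$U I{\left(0 + 11 \right)} + Y{\left(22 \right)} = 137 \left(0 + 11\right) - 1 = 137 \cdot 11 - 1 = 1507 - 1 = 1506$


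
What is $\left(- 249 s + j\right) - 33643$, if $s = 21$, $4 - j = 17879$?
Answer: $-56747$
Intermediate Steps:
$j = -17875$ ($j = 4 - 17879 = -17875$)
$\left(- 249 s + j\right) - 33643 = \left(\left(-249\right) 21 - 17875\right) - 33643 = \left(-5229 - 17875\right) - 33643 = -23104 - 33643 = -56747$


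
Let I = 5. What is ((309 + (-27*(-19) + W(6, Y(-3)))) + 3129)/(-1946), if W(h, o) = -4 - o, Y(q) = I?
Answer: -1971/973 ≈ -2.0257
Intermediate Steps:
Y(q) = 5
((309 + (-27*(-19) + W(6, Y(-3)))) + 3129)/(-1946) = ((309 + (-27*(-19) + (-4 - 1*5))) + 3129)/(-1946) = ((309 + (513 + (-4 - 5))) + 3129)*(-1/1946) = ((309 + (513 - 9)) + 3129)*(-1/1946) = ((309 + 504) + 3129)*(-1/1946) = (813 + 3129)*(-1/1946) = 3942*(-1/1946) = -1971/973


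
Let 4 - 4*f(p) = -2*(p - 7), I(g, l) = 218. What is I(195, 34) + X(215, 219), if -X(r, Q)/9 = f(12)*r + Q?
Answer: -17051/2 ≈ -8525.5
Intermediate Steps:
f(p) = -5/2 + p/2 (f(p) = 1 - (-1)*(p - 7)/2 = 1 - (-1)*(-7 + p)/2 = 1 - (14 - 2*p)/4 = 1 + (-7/2 + p/2) = -5/2 + p/2)
X(r, Q) = -9*Q - 63*r/2 (X(r, Q) = -9*((-5/2 + (½)*12)*r + Q) = -9*((-5/2 + 6)*r + Q) = -9*(7*r/2 + Q) = -9*(Q + 7*r/2) = -9*Q - 63*r/2)
I(195, 34) + X(215, 219) = 218 + (-9*219 - 63/2*215) = 218 + (-1971 - 13545/2) = 218 - 17487/2 = -17051/2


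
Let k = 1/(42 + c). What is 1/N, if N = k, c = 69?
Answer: 111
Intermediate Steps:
k = 1/111 (k = 1/(42 + 69) = 1/111 ≈ 0.0090090)
N = 1/111 ≈ 0.0090090
1/N = 1/(1/111) = 111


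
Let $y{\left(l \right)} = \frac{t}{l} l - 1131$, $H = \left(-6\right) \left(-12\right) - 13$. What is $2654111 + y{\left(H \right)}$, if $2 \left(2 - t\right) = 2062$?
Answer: $2651951$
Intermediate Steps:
$t = -1029$ ($t = 2 - 1031 = -1029$)
$H = 59$ ($H = 72 - 13 = 59$)
$y{\left(l \right)} = -2160$ ($y{\left(l \right)} = - \frac{1029}{l} l - 1131 = -1029 - 1131 = -2160$)
$2654111 + y{\left(H \right)} = 2654111 - 2160 = 2651951$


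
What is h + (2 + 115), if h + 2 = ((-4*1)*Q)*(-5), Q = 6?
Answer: 235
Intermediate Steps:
h = 118 (h = -2 + (-4*1*6)*(-5) = -2 - 4*6*(-5) = -2 - 24*(-5) = -2 + 120 = 118)
h + (2 + 115) = 118 + (2 + 115) = 118 + 117 = 235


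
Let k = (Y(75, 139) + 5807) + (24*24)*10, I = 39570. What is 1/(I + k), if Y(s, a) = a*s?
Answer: 1/61562 ≈ 1.6244e-5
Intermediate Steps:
k = 21992 (k = (139*75 + 5807) + (24*24)*10 = (10425 + 5807) + 576*10 = 16232 + 5760 = 21992)
1/(I + k) = 1/(39570 + 21992) = 1/61562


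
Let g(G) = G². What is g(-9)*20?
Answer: 1620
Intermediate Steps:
g(-9)*20 = (-9)²*20 = 81*20 = 1620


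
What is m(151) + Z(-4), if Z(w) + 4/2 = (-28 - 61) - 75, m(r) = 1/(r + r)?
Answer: -50131/302 ≈ -166.00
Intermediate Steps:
m(r) = 1/(2*r)
Z(w) = -166 (Z(w) = -2 + ((-28 - 61) - 75) = -2 + (-89 - 75) = -2 - 164 = -166)
m(151) + Z(-4) = (½)/151 - 166 = (½)*(1/151) - 166 = 1/302 - 166 = -50131/302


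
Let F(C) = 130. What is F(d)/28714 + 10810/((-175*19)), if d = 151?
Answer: -4428087/1363915 ≈ -3.2466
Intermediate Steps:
F(d)/28714 + 10810/((-175*19)) = 130/28714 + 10810/((-175*19)) = 130*(1/28714) + 10810/(-3325) = 65/14357 + 10810*(-1/3325) = 65/14357 - 2162/665 = -4428087/1363915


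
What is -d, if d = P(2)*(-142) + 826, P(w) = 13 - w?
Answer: 736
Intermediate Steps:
d = -736 (d = (13 - 1*2)*(-142) + 826 = (13 - 2)*(-142) + 826 = 11*(-142) + 826 = -1562 + 826 = -736)
-d = -1*(-736) = 736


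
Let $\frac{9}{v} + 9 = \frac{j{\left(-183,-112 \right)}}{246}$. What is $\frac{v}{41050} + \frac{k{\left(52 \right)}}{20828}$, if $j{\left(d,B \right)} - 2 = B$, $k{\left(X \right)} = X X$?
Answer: $\frac{32239503451}{248374420700} \approx 0.1298$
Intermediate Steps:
$k{\left(X \right)} = X^{2}$
$j{\left(d,B \right)} = 2 + B$
$v = - \frac{1107}{1162}$ ($v = \frac{9}{-9 + \frac{2 - 112}{246}} = \frac{9}{-9 - \frac{55}{123}} = \frac{9}{- \frac{1162}{123}} = 9 \left(- \frac{123}{1162}\right) = - \frac{1107}{1162} \approx -0.95267$)
$\frac{v}{41050} + \frac{k{\left(52 \right)}}{20828} = - \frac{1107}{1162 \cdot 41050} + \frac{52^{2}}{20828} = \left(- \frac{1107}{1162}\right) \frac{1}{41050} + 2704 \cdot \frac{1}{20828} = - \frac{1107}{47700100} + \frac{676}{5207} = \frac{32239503451}{248374420700}$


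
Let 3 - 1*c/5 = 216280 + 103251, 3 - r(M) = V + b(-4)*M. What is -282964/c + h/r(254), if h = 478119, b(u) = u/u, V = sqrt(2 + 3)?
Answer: -2178540298057/1143692380 + 478119*sqrt(5)/62996 ≈ -1887.9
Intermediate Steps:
V = sqrt(5) ≈ 2.2361
b(u) = 1
r(M) = 3 - M - sqrt(5) (r(M) = 3 - (sqrt(5) + 1*M) = 3 - (sqrt(5) + M) = 3 - (M + sqrt(5)) = 3 + (-M - sqrt(5)) = 3 - M - sqrt(5))
c = -1597640 (c = 15 - 5*(216280 + 103251) = 15 - 5*319531 = 15 - 1597655 = -1597640)
-282964/c + h/r(254) = -282964/(-1597640) + 478119/(3 - 1*254 - sqrt(5)) = -282964*(-1/1597640) + 478119/(3 - 254 - sqrt(5)) = 6431/36310 + 478119/(-251 - sqrt(5))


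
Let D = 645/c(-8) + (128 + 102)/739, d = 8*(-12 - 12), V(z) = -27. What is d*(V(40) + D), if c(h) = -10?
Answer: 12938592/739 ≈ 17508.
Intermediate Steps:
d = -192 (d = 8*(-24) = -192)
D = -94871/1478 (D = 645/(-10) + (128 + 102)/739 = 645*(-⅒) + 230*(1/739) = -129/2 + 230/739 = -94871/1478 ≈ -64.189)
d*(V(40) + D) = -192*(-27 - 94871/1478) = -192*(-134777/1478) = 12938592/739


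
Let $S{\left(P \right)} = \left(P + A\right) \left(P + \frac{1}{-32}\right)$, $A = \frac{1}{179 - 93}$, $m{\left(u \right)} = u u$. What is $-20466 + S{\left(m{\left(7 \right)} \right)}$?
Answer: $- \frac{49717527}{2752} \approx -18066.0$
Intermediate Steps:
$m{\left(u \right)} = u^{2}$
$A = \frac{1}{86} \approx 0.011628$
$S{\left(P \right)} = \left(- \frac{1}{32} + P\right) \left(\frac{1}{86} + P\right)$ ($S{\left(P \right)} = \left(P + \frac{1}{86}\right) \left(P + \frac{1}{-32}\right) = \left(\frac{1}{86} + P\right) \left(P - \frac{1}{32}\right) = \left(\frac{1}{86} + P\right) \left(- \frac{1}{32} + P\right) = \left(- \frac{1}{32} + P\right) \left(\frac{1}{86} + P\right)$)
$-20466 + S{\left(m{\left(7 \right)} \right)} = -20466 - \left(\frac{1}{2752} - 2401 + \frac{1323}{1376}\right) = -20466 - \left(\frac{2647}{2752} - 2401\right) = -20466 - - \frac{6604905}{2752} = -20466 + \frac{6604905}{2752} = - \frac{49717527}{2752}$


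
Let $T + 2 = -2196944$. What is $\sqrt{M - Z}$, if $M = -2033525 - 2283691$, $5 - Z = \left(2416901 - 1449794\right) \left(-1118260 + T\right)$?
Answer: $i \sqrt{3206163246263} \approx 1.7906 \cdot 10^{6} i$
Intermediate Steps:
$T = -2196946$ ($T = -2 - 2196944 = -2196946$)
$Z = 3206158929047$ ($Z = 5 - \left(2416901 - 1449794\right) \left(-1118260 - 2196946\right) = 5 - 967107 \left(-3315206\right) = 5 - -3206158929042 = 5 + 3206158929042 = 3206158929047$)
$M = -4317216$
$\sqrt{M - Z} = \sqrt{-4317216 - 3206158929047} = \sqrt{-3206163246263} = i \sqrt{3206163246263}$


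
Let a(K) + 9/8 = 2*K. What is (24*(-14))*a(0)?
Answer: 378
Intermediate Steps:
a(K) = -9/8 + 2*K
(24*(-14))*a(0) = (24*(-14))*(-9/8 + 2*0) = -336*(-9/8 + 0) = -336*(-9/8) = 378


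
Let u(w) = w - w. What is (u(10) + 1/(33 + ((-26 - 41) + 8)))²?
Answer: 1/676 ≈ 0.0014793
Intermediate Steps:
u(w) = 0
(u(10) + 1/(33 + ((-26 - 41) + 8)))² = (0 + 1/(33 + ((-26 - 41) + 8)))² = (0 + 1/(33 + (-67 + 8)))² = (0 + 1/(33 - 59))² = (0 + 1/(-26))² = (0 - 1/26)² = (-1/26)² = 1/676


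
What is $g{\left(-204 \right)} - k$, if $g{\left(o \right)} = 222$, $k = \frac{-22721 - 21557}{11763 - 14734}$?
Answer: $\frac{615284}{2971} \approx 207.1$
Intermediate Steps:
$k = \frac{44278}{2971}$ ($k = - \frac{44278}{-2971} = \left(-44278\right) \left(- \frac{1}{2971}\right) = \frac{44278}{2971} \approx 14.903$)
$g{\left(-204 \right)} - k = 222 - \frac{44278}{2971} = \frac{615284}{2971}$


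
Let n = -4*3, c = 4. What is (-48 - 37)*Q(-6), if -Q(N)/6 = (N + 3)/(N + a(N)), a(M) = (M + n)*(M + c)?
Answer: -51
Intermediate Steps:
n = -12
a(M) = (-12 + M)*(4 + M) (a(M) = (M - 12)*(M + 4) = (-12 + M)*(4 + M))
Q(N) = -6*(3 + N)/(-48 + N² - 7*N) (Q(N) = -6*(N + 3)/(N + (-48 + N² - 8*N)) = -6*(3 + N)/(-48 + N² - 7*N))
(-48 - 37)*Q(-6) = (-48 - 37)*(6*(-3 - 1*(-6))/(-48 + (-6)² - 7*(-6))) = -510*(-3 + 6)/(-48 + 36 + 42) = -510*3/30 = -85*⅗ = -51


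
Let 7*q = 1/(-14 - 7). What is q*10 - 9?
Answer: -1333/147 ≈ -9.0680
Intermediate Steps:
q = -1/147 (q = 1/(7*(-14 - 7)) = (⅐)/(-21) = (⅐)*(-1/21) = -1/147 ≈ -0.0068027)
q*10 - 9 = -1/147*10 - 9 = -10/147 - 9 = -1333/147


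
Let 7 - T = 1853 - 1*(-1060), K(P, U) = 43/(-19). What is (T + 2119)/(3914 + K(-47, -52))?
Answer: -14953/74323 ≈ -0.20119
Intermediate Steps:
K(P, U) = -43/19 (K(P, U) = 43*(-1/19) = -43/19)
T = -2906 (T = 7 - (1853 - 1*(-1060)) = 7 - (1853 + 1060) = 7 - 1*2913 = 7 - 2913 = -2906)
(T + 2119)/(3914 + K(-47, -52)) = (-2906 + 2119)/(3914 - 43/19) = -787/74323/19 = -787*19/74323 = -14953/74323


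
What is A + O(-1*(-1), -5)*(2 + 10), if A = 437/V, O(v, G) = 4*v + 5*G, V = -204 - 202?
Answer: -102749/406 ≈ -253.08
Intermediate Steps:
V = -406
A = -437/406 (A = 437/(-406) = 437*(-1/406) = -437/406 ≈ -1.0764)
A + O(-1*(-1), -5)*(2 + 10) = -437/406 + (4*(-1*(-1)) + 5*(-5))*(2 + 10) = -437/406 + (4*1 - 25)*12 = -437/406 + (4 - 25)*12 = -437/406 - 21*12 = -437/406 - 252 = -102749/406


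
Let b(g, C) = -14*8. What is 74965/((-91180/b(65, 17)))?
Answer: 8932/97 ≈ 92.083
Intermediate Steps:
b(g, C) = -112
74965/((-91180/b(65, 17))) = 74965/((-91180/(-112))) = 74965/((-91180*(-1/112))) = 74965/(22795/28) = 74965*(28/22795) = 8932/97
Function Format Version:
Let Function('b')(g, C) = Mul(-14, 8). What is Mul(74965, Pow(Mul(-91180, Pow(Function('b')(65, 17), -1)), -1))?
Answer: Rational(8932, 97) ≈ 92.083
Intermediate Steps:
Function('b')(g, C) = -112
Mul(74965, Pow(Mul(-91180, Pow(Function('b')(65, 17), -1)), -1)) = Mul(74965, Pow(Mul(-91180, Pow(-112, -1)), -1)) = Mul(74965, Pow(Mul(-91180, Rational(-1, 112)), -1)) = Mul(74965, Pow(Rational(22795, 28), -1)) = Mul(74965, Rational(28, 22795)) = Rational(8932, 97)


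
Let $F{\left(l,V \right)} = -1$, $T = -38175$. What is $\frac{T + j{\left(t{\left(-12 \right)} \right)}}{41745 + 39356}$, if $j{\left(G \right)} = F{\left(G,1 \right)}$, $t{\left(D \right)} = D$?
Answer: $- \frac{38176}{81101} \approx -0.47072$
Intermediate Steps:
$j{\left(G \right)} = -1$
$\frac{T + j{\left(t{\left(-12 \right)} \right)}}{41745 + 39356} = \frac{-38175 - 1}{41745 + 39356} = - \frac{38176}{81101}$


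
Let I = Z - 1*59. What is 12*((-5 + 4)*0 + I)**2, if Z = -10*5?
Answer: 142572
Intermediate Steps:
Z = -50 (Z = -5*10 = -50)
I = -109 (I = -50 - 1*59 = -50 - 59 = -109)
12*((-5 + 4)*0 + I)**2 = 12*((-5 + 4)*0 - 109)**2 = 12*(-1*0 - 109)**2 = 12*(0 - 109)**2 = 12*(-109)**2 = 12*11881 = 142572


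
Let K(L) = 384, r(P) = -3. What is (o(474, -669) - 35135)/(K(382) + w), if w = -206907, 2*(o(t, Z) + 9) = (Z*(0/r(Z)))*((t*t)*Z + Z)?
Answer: 35144/206523 ≈ 0.17017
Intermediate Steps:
o(t, Z) = -9 (o(t, Z) = -9 + ((Z*(0/(-3)))*((t*t)*Z + Z))/2 = -9 + ((Z*(0*(-1/3)))*(t**2*Z + Z))/2 = -9 + ((Z*0)*(Z*t**2 + Z))/2 = -9 + (0*(Z + Z*t**2))/2 = -9 + (1/2)*0 = -9 + 0 = -9)
(o(474, -669) - 35135)/(K(382) + w) = (-9 - 35135)/(384 - 206907) = -35144/(-206523) = -35144*(-1/206523) = 35144/206523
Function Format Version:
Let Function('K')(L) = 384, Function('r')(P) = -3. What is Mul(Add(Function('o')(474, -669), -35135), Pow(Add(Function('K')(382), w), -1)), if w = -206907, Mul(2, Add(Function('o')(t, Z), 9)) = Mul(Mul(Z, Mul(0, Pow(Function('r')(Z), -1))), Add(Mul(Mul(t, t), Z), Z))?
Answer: Rational(35144, 206523) ≈ 0.17017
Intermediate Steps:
Function('o')(t, Z) = -9 (Function('o')(t, Z) = Add(-9, Mul(Rational(1, 2), Mul(Mul(Z, Mul(0, Pow(-3, -1))), Add(Mul(Mul(t, t), Z), Z)))) = Add(-9, Mul(Rational(1, 2), Mul(Mul(Z, Mul(0, Rational(-1, 3))), Add(Mul(Pow(t, 2), Z), Z)))) = Add(-9, Mul(Rational(1, 2), Mul(Mul(Z, 0), Add(Mul(Z, Pow(t, 2)), Z)))) = Add(-9, Mul(Rational(1, 2), Mul(0, Add(Z, Mul(Z, Pow(t, 2)))))) = Add(-9, Mul(Rational(1, 2), 0)) = Add(-9, 0) = -9)
Mul(Add(Function('o')(474, -669), -35135), Pow(Add(Function('K')(382), w), -1)) = Mul(Add(-9, -35135), Pow(Add(384, -206907), -1)) = Mul(-35144, Pow(-206523, -1)) = Mul(-35144, Rational(-1, 206523)) = Rational(35144, 206523)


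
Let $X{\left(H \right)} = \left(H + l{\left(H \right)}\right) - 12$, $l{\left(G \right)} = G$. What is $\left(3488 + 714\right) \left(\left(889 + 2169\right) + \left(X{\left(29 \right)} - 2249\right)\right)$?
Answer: $3592710$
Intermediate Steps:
$X{\left(H \right)} = -12 + 2 H$ ($X{\left(H \right)} = \left(H + H\right) - 12 = 2 H - 12 = -12 + 2 H$)
$\left(3488 + 714\right) \left(\left(889 + 2169\right) + \left(X{\left(29 \right)} - 2249\right)\right) = \left(3488 + 714\right) \left(\left(889 + 2169\right) + \left(\left(-12 + 2 \cdot 29\right) - 2249\right)\right) = 4202 \left(3058 + \left(\left(-12 + 58\right) - 2249\right)\right) = 4202 \left(3058 + \left(46 - 2249\right)\right) = 4202 \left(3058 - 2203\right) = 4202 \cdot 855 = 3592710$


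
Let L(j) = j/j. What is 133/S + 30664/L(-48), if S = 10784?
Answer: 330680709/10784 ≈ 30664.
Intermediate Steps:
L(j) = 1
133/S + 30664/L(-48) = 133/10784 + 30664/1 = 133*(1/10784) + 30664*1 = 133/10784 + 30664 = 330680709/10784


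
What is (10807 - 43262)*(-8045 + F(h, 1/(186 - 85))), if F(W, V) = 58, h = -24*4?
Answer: 259218085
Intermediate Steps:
h = -96
(10807 - 43262)*(-8045 + F(h, 1/(186 - 85))) = (10807 - 43262)*(-8045 + 58) = -32455*(-7987) = 259218085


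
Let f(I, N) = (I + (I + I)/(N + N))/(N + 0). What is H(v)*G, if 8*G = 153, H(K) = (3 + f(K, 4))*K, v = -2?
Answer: -2907/32 ≈ -90.844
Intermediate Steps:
f(I, N) = (I + I/N)/N (f(I, N) = (I + (2*I)/((2*N)))/N = (I + (2*I)*(1/(2*N)))/N = (I + I/N)/N)
H(K) = K*(3 + 5*K/16) (H(K) = (3 + K*(1 + 4)/4**2)*K = (3 + K*(1/16)*5)*K = (3 + 5*K/16)*K = K*(3 + 5*K/16))
G = 153/8 (G = (1/8)*153 = 153/8 ≈ 19.125)
H(v)*G = ((1/16)*(-2)*(48 + 5*(-2)))*(153/8) = ((1/16)*(-2)*(48 - 10))*(153/8) = ((1/16)*(-2)*38)*(153/8) = -19/4*153/8 = -2907/32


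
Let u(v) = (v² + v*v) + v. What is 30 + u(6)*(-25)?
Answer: -1920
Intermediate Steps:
u(v) = v + 2*v² (u(v) = (v² + v²) + v = 2*v² + v = v + 2*v²)
30 + u(6)*(-25) = 30 + (6*(1 + 2*6))*(-25) = 30 + (6*(1 + 12))*(-25) = 30 + (6*13)*(-25) = 30 + 78*(-25) = 30 - 1950 = -1920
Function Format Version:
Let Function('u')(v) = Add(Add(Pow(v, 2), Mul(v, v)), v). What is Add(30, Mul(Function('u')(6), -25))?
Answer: -1920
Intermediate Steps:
Function('u')(v) = Add(v, Mul(2, Pow(v, 2))) (Function('u')(v) = Add(Add(Pow(v, 2), Pow(v, 2)), v) = Add(Mul(2, Pow(v, 2)), v) = Add(v, Mul(2, Pow(v, 2))))
Add(30, Mul(Function('u')(6), -25)) = Add(30, Mul(Mul(6, Add(1, Mul(2, 6))), -25)) = Add(30, Mul(Mul(6, Add(1, 12)), -25)) = Add(30, Mul(Mul(6, 13), -25)) = Add(30, Mul(78, -25)) = Add(30, -1950) = -1920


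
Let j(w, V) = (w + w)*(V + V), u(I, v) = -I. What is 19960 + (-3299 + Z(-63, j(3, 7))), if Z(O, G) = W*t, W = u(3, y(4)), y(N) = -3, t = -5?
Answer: 16676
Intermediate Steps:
W = -3 (W = -1*3 = -3)
j(w, V) = 4*V*w (j(w, V) = (2*w)*(2*V) = 4*V*w)
Z(O, G) = 15 (Z(O, G) = -3*(-5) = 15)
19960 + (-3299 + Z(-63, j(3, 7))) = 19960 + (-3299 + 15) = 19960 - 3284 = 16676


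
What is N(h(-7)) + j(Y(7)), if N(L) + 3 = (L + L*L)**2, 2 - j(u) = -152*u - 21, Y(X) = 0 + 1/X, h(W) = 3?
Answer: 1300/7 ≈ 185.71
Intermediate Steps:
Y(X) = 1/X
j(u) = 23 + 152*u (j(u) = 2 - (-152*u - 21) = 2 - (-21 - 152*u) = 2 + (21 + 152*u) = 23 + 152*u)
N(L) = -3 + (L + L**2)**2 (N(L) = -3 + (L + L*L)**2 = -3 + (L + L**2)**2)
N(h(-7)) + j(Y(7)) = (-3 + 3**2*(1 + 3)**2) + (23 + 152/7) = (-3 + 9*4**2) + (23 + 152*(1/7)) = (-3 + 9*16) + (23 + 152/7) = (-3 + 144) + 313/7 = 141 + 313/7 = 1300/7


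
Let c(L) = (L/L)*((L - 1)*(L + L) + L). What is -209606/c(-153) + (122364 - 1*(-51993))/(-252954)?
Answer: -6801155419/1320166926 ≈ -5.1517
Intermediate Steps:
c(L) = L + 2*L*(-1 + L) (c(L) = 1*((-1 + L)*(2*L) + L) = 1*(2*L*(-1 + L) + L) = 1*(L + 2*L*(-1 + L)) = L + 2*L*(-1 + L))
-209606/c(-153) + (122364 - 1*(-51993))/(-252954) = -209606*(-1/(153*(-1 + 2*(-153)))) + (122364 - 1*(-51993))/(-252954) = -209606*(-1/(153*(-1 - 306))) + (122364 + 51993)*(-1/252954) = -209606/((-153*(-307))) + 174357*(-1/252954) = -209606/46971 - 19373/28106 = -6801155419/1320166926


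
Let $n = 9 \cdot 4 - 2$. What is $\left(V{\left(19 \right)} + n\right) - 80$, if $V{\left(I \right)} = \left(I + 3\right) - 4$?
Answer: $-28$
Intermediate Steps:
$V{\left(I \right)} = -1 + I$ ($V{\left(I \right)} = \left(3 + I\right) - 4 = -1 + I$)
$n = 34$ ($n = 36 - 2 = 34$)
$\left(V{\left(19 \right)} + n\right) - 80 = \left(\left(-1 + 19\right) + 34\right) - 80 = \left(18 + 34\right) - 80 = 52 - 80 = -28$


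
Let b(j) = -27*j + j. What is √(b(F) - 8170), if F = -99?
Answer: 2*I*√1399 ≈ 74.806*I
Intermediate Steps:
b(j) = -26*j
√(b(F) - 8170) = √(-26*(-99) - 8170) = √(2574 - 8170) = √(-5596) = 2*I*√1399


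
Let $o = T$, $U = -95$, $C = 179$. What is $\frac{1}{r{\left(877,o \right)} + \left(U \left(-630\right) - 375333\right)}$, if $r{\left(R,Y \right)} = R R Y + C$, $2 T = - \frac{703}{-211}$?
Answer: $\frac{422}{407639399} \approx 1.0352 \cdot 10^{-6}$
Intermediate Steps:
$T = \frac{703}{422}$ ($T = \frac{\left(-703\right) \frac{1}{-211}}{2} = \frac{\left(-703\right) \left(- \frac{1}{211}\right)}{2} = \frac{1}{2} \cdot \frac{703}{211} = \frac{703}{422} \approx 1.6659$)
$o = \frac{703}{422} \approx 1.6659$
$r{\left(R,Y \right)} = 179 + Y R^{2}$ ($r{\left(R,Y \right)} = R R Y + 179 = R^{2} Y + 179 = Y R^{2} + 179 = 179 + Y R^{2}$)
$\frac{1}{r{\left(877,o \right)} + \left(U \left(-630\right) - 375333\right)} = \frac{1}{\left(179 + \frac{703 \cdot 877^{2}}{422}\right) - 315483} = \frac{1}{\left(179 + \frac{703}{422} \cdot 769129\right) + \left(59850 - 375333\right)} = \frac{1}{\left(179 + \frac{540697687}{422}\right) - 315483} = \frac{1}{\frac{540773225}{422} - 315483} = \frac{1}{\frac{407639399}{422}} = \frac{422}{407639399}$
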